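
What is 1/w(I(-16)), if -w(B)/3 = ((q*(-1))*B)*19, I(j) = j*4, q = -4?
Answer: 1/14592 ≈ 6.8531e-5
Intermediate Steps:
I(j) = 4*j
w(B) = -228*B (w(B) = -3*(-4*(-1))*B*19 = -3*4*B*19 = -228*B)
1/w(I(-16)) = 1/(-912*(-16)) = 1/(-228*(-64)) = 1/14592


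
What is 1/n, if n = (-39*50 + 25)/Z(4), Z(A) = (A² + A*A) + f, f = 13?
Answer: -9/385 ≈ -0.023377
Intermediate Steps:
Z(A) = 13 + 2*A² (Z(A) = (A² + A*A) + 13 = (A² + A²) + 13 = 2*A² + 13 = 13 + 2*A²)
n = -385/9 (n = (-39*50 + 25)/(13 + 2*4²) = (-1950 + 25)/(13 + 2*16) = -1925/(13 + 32) = -1925/45 = -1925*1/45 = -385/9 ≈ -42.778)
1/n = 1/(-385/9) = -9/385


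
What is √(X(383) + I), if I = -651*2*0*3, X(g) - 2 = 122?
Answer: 2*√31 ≈ 11.136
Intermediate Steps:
X(g) = 124 (X(g) = 2 + 122 = 124)
I = 0 (I = -0*3 = -651*0 = 0)
√(X(383) + I) = √(124 + 0) = √124 = 2*√31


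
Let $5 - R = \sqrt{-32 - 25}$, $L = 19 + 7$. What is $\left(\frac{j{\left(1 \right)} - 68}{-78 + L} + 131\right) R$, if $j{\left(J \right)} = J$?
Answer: $\frac{34395}{52} - \frac{6879 i \sqrt{57}}{52} \approx 661.44 - 998.76 i$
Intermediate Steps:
$L = 26$
$R = 5 - i \sqrt{57}$ ($R = 5 - \sqrt{-32 - 25} = 5 - \sqrt{-57} = 5 - i \sqrt{57} \approx 5.0 - 7.5498 i$)
$\left(\frac{j{\left(1 \right)} - 68}{-78 + L} + 131\right) R = \left(\frac{1 - 68}{-78 + 26} + 131\right) \left(5 - i \sqrt{57}\right) = \left(- \frac{67}{-52} + 131\right) \left(5 - i \sqrt{57}\right) = \left(\left(-67\right) \left(- \frac{1}{52}\right) + 131\right) \left(5 - i \sqrt{57}\right) = \left(\frac{67}{52} + 131\right) \left(5 - i \sqrt{57}\right) = \frac{6879 \left(5 - i \sqrt{57}\right)}{52} = \frac{34395}{52} - \frac{6879 i \sqrt{57}}{52}$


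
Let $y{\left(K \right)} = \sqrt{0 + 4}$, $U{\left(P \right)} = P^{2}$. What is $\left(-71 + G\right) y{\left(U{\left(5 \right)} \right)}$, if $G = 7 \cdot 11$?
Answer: $12$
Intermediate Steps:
$y{\left(K \right)} = 2$ ($y{\left(K \right)} = \sqrt{4} = 2$)
$G = 77$
$\left(-71 + G\right) y{\left(U{\left(5 \right)} \right)} = \left(-71 + 77\right) 2 = 6 \cdot 2 = 12$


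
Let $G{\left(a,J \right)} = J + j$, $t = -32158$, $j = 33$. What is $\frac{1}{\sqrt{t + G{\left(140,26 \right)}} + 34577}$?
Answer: $\frac{34577}{1195601028} - \frac{i \sqrt{32099}}{1195601028} \approx 2.892 \cdot 10^{-5} - 1.4985 \cdot 10^{-7} i$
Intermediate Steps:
$G{\left(a,J \right)} = 33 + J$ ($G{\left(a,J \right)} = J + 33 = 33 + J$)
$\frac{1}{\sqrt{t + G{\left(140,26 \right)}} + 34577} = \frac{1}{\sqrt{-32158 + \left(33 + 26\right)} + 34577} = \frac{1}{\sqrt{-32158 + 59} + 34577} = \frac{1}{\sqrt{-32099} + 34577} = \frac{1}{i \sqrt{32099} + 34577} = \frac{1}{34577 + i \sqrt{32099}}$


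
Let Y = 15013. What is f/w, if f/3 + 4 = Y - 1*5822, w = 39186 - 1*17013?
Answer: 9187/7391 ≈ 1.2430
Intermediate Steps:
w = 22173 (w = 39186 - 17013 = 22173)
f = 27561 (f = -12 + 3*(15013 - 1*5822) = -12 + 3*(15013 - 5822) = -12 + 3*9191 = -12 + 27573 = 27561)
f/w = 27561/22173 = 27561*(1/22173) = 9187/7391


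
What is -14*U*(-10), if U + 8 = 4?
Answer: -560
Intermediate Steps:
U = -4 (U = -8 + 4 = -4)
-14*U*(-10) = -14*(-4)*(-10) = 56*(-10) = -560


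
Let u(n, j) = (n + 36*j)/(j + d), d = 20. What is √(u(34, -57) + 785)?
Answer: √1149331/37 ≈ 28.975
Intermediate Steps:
u(n, j) = (n + 36*j)/(20 + j) (u(n, j) = (n + 36*j)/(j + 20) = (n + 36*j)/(20 + j))
√(u(34, -57) + 785) = √((34 + 36*(-57))/(20 - 57) + 785) = √((34 - 2052)/(-37) + 785) = √(-1/37*(-2018) + 785) = √(2018/37 + 785) = √(31063/37) = √1149331/37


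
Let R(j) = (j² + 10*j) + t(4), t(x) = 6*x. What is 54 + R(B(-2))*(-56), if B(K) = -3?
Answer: -114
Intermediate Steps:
R(j) = 24 + j² + 10*j (R(j) = (j² + 10*j) + 6*4 = (j² + 10*j) + 24 = 24 + j² + 10*j)
54 + R(B(-2))*(-56) = 54 + (24 + (-3)² + 10*(-3))*(-56) = 54 + (24 + 9 - 30)*(-56) = 54 + 3*(-56) = 54 - 168 = -114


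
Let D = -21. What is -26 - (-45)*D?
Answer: -971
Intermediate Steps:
-26 - (-45)*D = -26 - (-45)*(-21) = -26 - 45*21 = -26 - 945 = -971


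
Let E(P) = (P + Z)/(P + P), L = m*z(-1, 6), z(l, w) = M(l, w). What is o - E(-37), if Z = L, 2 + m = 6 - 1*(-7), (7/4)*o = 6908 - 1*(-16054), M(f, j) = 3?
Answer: 3398362/259 ≈ 13121.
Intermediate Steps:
z(l, w) = 3
o = 91848/7 (o = 4*(6908 - 1*(-16054))/7 = 4*(6908 + 16054)/7 = (4/7)*22962 = 91848/7 ≈ 13121.)
m = 11 (m = -2 + (6 - 1*(-7)) = -2 + (6 + 7) = -2 + 13 = 11)
L = 33 (L = 11*3 = 33)
Z = 33
E(P) = (33 + P)/(2*P) (E(P) = (P + 33)/(P + P) = (33 + P)/((2*P)) = (33 + P)*(1/(2*P)) = (33 + P)/(2*P))
o - E(-37) = 91848/7 - (33 - 37)/(2*(-37)) = 91848/7 - (-1)*(-4)/(2*37) = 91848/7 - 1*2/37 = 91848/7 - 2/37 = 3398362/259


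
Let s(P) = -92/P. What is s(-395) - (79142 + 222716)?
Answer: -119233818/395 ≈ -3.0186e+5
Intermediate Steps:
s(-395) - (79142 + 222716) = -92/(-395) - (79142 + 222716) = -92*(-1/395) - 1*301858 = 92/395 - 301858 = -119233818/395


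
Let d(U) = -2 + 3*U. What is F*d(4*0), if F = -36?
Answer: 72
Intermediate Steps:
F*d(4*0) = -36*(-2 + 3*(4*0)) = -36*(-2 + 3*0) = -36*(-2 + 0) = -36*(-2) = 72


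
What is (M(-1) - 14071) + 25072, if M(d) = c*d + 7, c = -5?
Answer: 11013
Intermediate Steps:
M(d) = 7 - 5*d (M(d) = -5*d + 7 = 7 - 5*d)
(M(-1) - 14071) + 25072 = ((7 - 5*(-1)) - 14071) + 25072 = ((7 + 5) - 14071) + 25072 = (12 - 14071) + 25072 = -14059 + 25072 = 11013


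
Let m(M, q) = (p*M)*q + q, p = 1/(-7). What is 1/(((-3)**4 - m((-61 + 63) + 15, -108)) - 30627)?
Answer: -7/214902 ≈ -3.2573e-5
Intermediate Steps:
p = -1/7 ≈ -0.14286
m(M, q) = q - M*q/7 (m(M, q) = (-M/7)*q + q = -M*q/7 + q = q - M*q/7)
1/(((-3)**4 - m((-61 + 63) + 15, -108)) - 30627) = 1/(((-3)**4 - (-108)*(7 - ((-61 + 63) + 15))/7) - 30627) = 1/((81 - (-108)*(7 - (2 + 15))/7) - 30627) = 1/((81 - (-108)*(7 - 1*17)/7) - 30627) = 1/((81 - (-108)*(7 - 17)/7) - 30627) = 1/((81 - (-108)*(-10)/7) - 30627) = 1/((81 - 1*1080/7) - 30627) = 1/((81 - 1080/7) - 30627) = 1/(-513/7 - 30627) = 1/(-214902/7) = -7/214902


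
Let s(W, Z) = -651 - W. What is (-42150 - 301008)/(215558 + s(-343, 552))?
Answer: -57193/35875 ≈ -1.5942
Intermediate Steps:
(-42150 - 301008)/(215558 + s(-343, 552)) = (-42150 - 301008)/(215558 + (-651 - 1*(-343))) = -343158/(215558 + (-651 + 343)) = -343158/(215558 - 308) = -343158/215250 = -343158*1/215250 = -57193/35875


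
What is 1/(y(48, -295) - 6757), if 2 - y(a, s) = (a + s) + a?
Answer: -1/6556 ≈ -0.00015253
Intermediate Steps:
y(a, s) = 2 - s - 2*a (y(a, s) = 2 - ((a + s) + a) = 2 - (s + 2*a) = 2 + (-s - 2*a) = 2 - s - 2*a)
1/(y(48, -295) - 6757) = 1/((2 - 1*(-295) - 2*48) - 6757) = 1/((2 + 295 - 96) - 6757) = 1/(201 - 6757) = 1/(-6556) = -1/6556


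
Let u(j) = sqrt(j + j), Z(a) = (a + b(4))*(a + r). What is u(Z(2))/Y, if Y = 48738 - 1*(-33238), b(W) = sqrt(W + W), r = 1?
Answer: sqrt(3 + 3*sqrt(2))/40988 ≈ 6.5659e-5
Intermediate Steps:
b(W) = sqrt(2)*sqrt(W) (b(W) = sqrt(2*W) = sqrt(2)*sqrt(W))
Z(a) = (1 + a)*(a + 2*sqrt(2)) (Z(a) = (a + sqrt(2)*sqrt(4))*(a + 1) = (a + sqrt(2)*2)*(1 + a) = (a + 2*sqrt(2))*(1 + a) = (1 + a)*(a + 2*sqrt(2)))
Y = 81976 (Y = 48738 + 33238 = 81976)
u(j) = sqrt(2)*sqrt(j) (u(j) = sqrt(2*j) = sqrt(2)*sqrt(j))
u(Z(2))/Y = (sqrt(2)*sqrt(2 + 2**2 + 2*sqrt(2) + 2*2*sqrt(2)))/81976 = (sqrt(2)*sqrt(2 + 4 + 2*sqrt(2) + 4*sqrt(2)))*(1/81976) = (sqrt(2)*sqrt(6 + 6*sqrt(2)))*(1/81976) = sqrt(2)*sqrt(6 + 6*sqrt(2))/81976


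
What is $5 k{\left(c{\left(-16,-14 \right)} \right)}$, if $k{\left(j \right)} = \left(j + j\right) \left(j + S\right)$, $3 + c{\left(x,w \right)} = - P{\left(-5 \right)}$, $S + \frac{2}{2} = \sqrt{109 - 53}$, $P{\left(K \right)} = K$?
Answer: $20 + 40 \sqrt{14} \approx 169.67$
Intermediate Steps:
$S = -1 + 2 \sqrt{14}$ ($S = -1 + \sqrt{109 - 53} = -1 + \sqrt{56} = -1 + 2 \sqrt{14} \approx 6.4833$)
$c{\left(x,w \right)} = 2$ ($c{\left(x,w \right)} = -3 - -5 = -3 + 5 = 2$)
$k{\left(j \right)} = 2 j \left(-1 + j + 2 \sqrt{14}\right)$ ($k{\left(j \right)} = \left(j + j\right) \left(j - \left(1 - 2 \sqrt{14}\right)\right) = 2 j \left(-1 + j + 2 \sqrt{14}\right)$)
$5 k{\left(c{\left(-16,-14 \right)} \right)} = 5 \cdot 2 \cdot 2 \left(-1 + 2 + 2 \sqrt{14}\right) = 5 \cdot 2 \cdot 2 \left(1 + 2 \sqrt{14}\right) = 5 \left(4 + 8 \sqrt{14}\right) = 20 + 40 \sqrt{14}$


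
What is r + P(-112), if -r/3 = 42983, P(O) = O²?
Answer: -116405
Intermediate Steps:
r = -128949 (r = -3*42983 = -128949)
r + P(-112) = -128949 + (-112)² = -128949 + 12544 = -116405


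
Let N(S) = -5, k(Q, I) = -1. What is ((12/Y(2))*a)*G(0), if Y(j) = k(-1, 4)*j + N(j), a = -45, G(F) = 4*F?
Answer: 0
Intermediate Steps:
Y(j) = -5 - j (Y(j) = -j - 5 = -5 - j)
((12/Y(2))*a)*G(0) = ((12/(-5 - 1*2))*(-45))*(4*0) = ((12/(-5 - 2))*(-45))*0 = ((12/(-7))*(-45))*0 = ((12*(-1/7))*(-45))*0 = -12/7*(-45)*0 = (540/7)*0 = 0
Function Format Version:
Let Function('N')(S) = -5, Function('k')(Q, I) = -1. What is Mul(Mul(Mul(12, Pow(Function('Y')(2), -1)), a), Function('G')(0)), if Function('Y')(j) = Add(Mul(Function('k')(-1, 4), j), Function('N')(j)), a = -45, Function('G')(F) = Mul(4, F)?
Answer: 0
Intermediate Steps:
Function('Y')(j) = Add(-5, Mul(-1, j)) (Function('Y')(j) = Add(Mul(-1, j), -5) = Add(-5, Mul(-1, j)))
Mul(Mul(Mul(12, Pow(Function('Y')(2), -1)), a), Function('G')(0)) = Mul(Mul(Mul(12, Pow(Add(-5, Mul(-1, 2)), -1)), -45), Mul(4, 0)) = Mul(Mul(Mul(12, Pow(Add(-5, -2), -1)), -45), 0) = Mul(Mul(Mul(12, Pow(-7, -1)), -45), 0) = Mul(Mul(Mul(12, Rational(-1, 7)), -45), 0) = Mul(Mul(Rational(-12, 7), -45), 0) = Mul(Rational(540, 7), 0) = 0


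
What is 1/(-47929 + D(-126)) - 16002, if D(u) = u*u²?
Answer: -32776976611/2048305 ≈ -16002.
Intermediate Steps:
D(u) = u³
1/(-47929 + D(-126)) - 16002 = 1/(-47929 + (-126)³) - 16002 = 1/(-47929 - 2000376) - 16002 = 1/(-2048305) - 16002 = -1/2048305 - 16002 = -32776976611/2048305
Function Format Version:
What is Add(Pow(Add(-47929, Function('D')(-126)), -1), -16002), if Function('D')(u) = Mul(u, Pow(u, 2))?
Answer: Rational(-32776976611, 2048305) ≈ -16002.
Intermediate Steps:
Function('D')(u) = Pow(u, 3)
Add(Pow(Add(-47929, Function('D')(-126)), -1), -16002) = Add(Pow(Add(-47929, Pow(-126, 3)), -1), -16002) = Add(Pow(Add(-47929, -2000376), -1), -16002) = Add(Pow(-2048305, -1), -16002) = Add(Rational(-1, 2048305), -16002) = Rational(-32776976611, 2048305)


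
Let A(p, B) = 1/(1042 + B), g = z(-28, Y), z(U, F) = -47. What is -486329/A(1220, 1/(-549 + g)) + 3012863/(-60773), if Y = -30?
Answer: -18354990530365175/36220708 ≈ -5.0675e+8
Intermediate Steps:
g = -47
-486329/A(1220, 1/(-549 + g)) + 3012863/(-60773) = -(506754818 + 486329/(-549 - 47)) + 3012863/(-60773) = -486329/(1/(1042 + 1/(-596))) + 3012863*(-1/60773) = -486329/(1/(1042 - 1/596)) - 3012863/60773 = -486329/(1/(621031/596)) - 3012863/60773 = -486329/596/621031 - 3012863/60773 = -486329*621031/596 - 3012863/60773 = -302025385199/596 - 3012863/60773 = -18354990530365175/36220708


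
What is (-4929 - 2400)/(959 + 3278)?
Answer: -7329/4237 ≈ -1.7298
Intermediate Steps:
(-4929 - 2400)/(959 + 3278) = -7329/4237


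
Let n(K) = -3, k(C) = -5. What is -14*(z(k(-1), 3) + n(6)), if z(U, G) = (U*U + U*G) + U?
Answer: -28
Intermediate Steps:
z(U, G) = U + U² + G*U (z(U, G) = (U² + G*U) + U = U + U² + G*U)
-14*(z(k(-1), 3) + n(6)) = -14*(-5*(1 + 3 - 5) - 3) = -14*(-5*(-1) - 3) = -14*(5 - 3) = -14*2 = -28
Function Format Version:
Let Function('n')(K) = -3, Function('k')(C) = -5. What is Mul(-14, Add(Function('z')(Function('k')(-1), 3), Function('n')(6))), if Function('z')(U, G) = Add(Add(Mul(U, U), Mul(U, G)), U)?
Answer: -28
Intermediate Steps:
Function('z')(U, G) = Add(U, Pow(U, 2), Mul(G, U)) (Function('z')(U, G) = Add(Add(Pow(U, 2), Mul(G, U)), U) = Add(U, Pow(U, 2), Mul(G, U)))
Mul(-14, Add(Function('z')(Function('k')(-1), 3), Function('n')(6))) = Mul(-14, Add(Mul(-5, Add(1, 3, -5)), -3)) = Mul(-14, Add(Mul(-5, -1), -3)) = Mul(-14, Add(5, -3)) = Mul(-14, 2) = -28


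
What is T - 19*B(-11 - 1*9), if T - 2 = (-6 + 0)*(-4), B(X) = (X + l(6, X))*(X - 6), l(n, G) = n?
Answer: -6890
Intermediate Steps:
B(X) = (-6 + X)*(6 + X) (B(X) = (X + 6)*(X - 6) = (6 + X)*(-6 + X) = (-6 + X)*(6 + X))
T = 26 (T = 2 + (-6 + 0)*(-4) = 2 - 6*(-4) = 2 + 24 = 26)
T - 19*B(-11 - 1*9) = 26 - 19*(-36 + (-11 - 1*9)**2) = 26 - 19*(-36 + (-11 - 9)**2) = 26 - 19*(-36 + (-20)**2) = 26 - 19*(-36 + 400) = 26 - 19*364 = 26 - 6916 = -6890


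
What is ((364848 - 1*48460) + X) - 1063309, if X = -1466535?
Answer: -2213456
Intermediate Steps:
((364848 - 1*48460) + X) - 1063309 = ((364848 - 1*48460) - 1466535) - 1063309 = ((364848 - 48460) - 1466535) - 1063309 = (316388 - 1466535) - 1063309 = -1150147 - 1063309 = -2213456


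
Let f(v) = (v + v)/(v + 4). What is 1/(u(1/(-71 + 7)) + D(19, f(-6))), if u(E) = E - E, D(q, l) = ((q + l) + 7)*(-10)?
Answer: -1/320 ≈ -0.0031250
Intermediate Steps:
f(v) = 2*v/(4 + v) (f(v) = (2*v)/(4 + v) = 2*v/(4 + v))
D(q, l) = -70 - 10*l - 10*q (D(q, l) = ((l + q) + 7)*(-10) = (7 + l + q)*(-10) = -70 - 10*l - 10*q)
u(E) = 0
1/(u(1/(-71 + 7)) + D(19, f(-6))) = 1/(0 + (-70 - 20*(-6)/(4 - 6) - 10*19)) = 1/(0 + (-70 - 20*(-6)/(-2) - 190)) = 1/(0 + (-70 - 20*(-6)*(-1)/2 - 190)) = 1/(0 + (-70 - 10*6 - 190)) = 1/(0 + (-70 - 60 - 190)) = 1/(0 - 320) = 1/(-320) = -1/320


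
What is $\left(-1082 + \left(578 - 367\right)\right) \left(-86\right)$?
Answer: $74906$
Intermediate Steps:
$\left(-1082 + \left(578 - 367\right)\right) \left(-86\right) = \left(-1082 + 211\right) \left(-86\right) = \left(-871\right) \left(-86\right) = 74906$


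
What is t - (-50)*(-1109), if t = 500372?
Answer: 444922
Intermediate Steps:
t - (-50)*(-1109) = 500372 - (-50)*(-1109) = 500372 - 1*55450 = 500372 - 55450 = 444922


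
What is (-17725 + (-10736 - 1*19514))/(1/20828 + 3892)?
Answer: -999223300/81062577 ≈ -12.327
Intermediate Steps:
(-17725 + (-10736 - 1*19514))/(1/20828 + 3892) = (-17725 + (-10736 - 19514))/(1/20828 + 3892) = (-17725 - 30250)/(81062577/20828) = -47975*20828/81062577 = -999223300/81062577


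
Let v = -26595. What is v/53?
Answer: -26595/53 ≈ -501.79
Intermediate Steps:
v/53 = -26595/53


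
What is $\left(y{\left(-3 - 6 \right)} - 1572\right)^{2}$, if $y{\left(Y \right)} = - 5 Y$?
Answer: $2331729$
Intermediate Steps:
$\left(y{\left(-3 - 6 \right)} - 1572\right)^{2} = \left(- 5 \left(-3 - 6\right) - 1572\right)^{2} = \left(\left(-5\right) \left(-9\right) - 1572\right)^{2} = \left(45 - 1572\right)^{2} = \left(-1527\right)^{2} = 2331729$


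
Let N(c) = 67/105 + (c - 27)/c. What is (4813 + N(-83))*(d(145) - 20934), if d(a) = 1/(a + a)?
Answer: -127373925063377/1263675 ≈ -1.0080e+8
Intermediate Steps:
N(c) = 67/105 + (-27 + c)/c (N(c) = 67*(1/105) + (-27 + c)/c = 67/105 + (-27 + c)/c)
d(a) = 1/(2*a)
(4813 + N(-83))*(d(145) - 20934) = (4813 + (172/105 - 27/(-83)))*((1/2)/145 - 20934) = (4813 + (172/105 - 27*(-1/83)))*((1/2)*(1/145) - 20934) = (4813 + (172/105 + 27/83))*(1/290 - 20934) = (4813 + 17111/8715)*(-6070859/290) = (41962406/8715)*(-6070859/290) = -127373925063377/1263675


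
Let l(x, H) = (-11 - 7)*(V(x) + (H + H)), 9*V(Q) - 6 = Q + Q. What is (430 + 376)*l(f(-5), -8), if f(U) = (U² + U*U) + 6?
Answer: 41912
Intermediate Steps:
V(Q) = ⅔ + 2*Q/9 (V(Q) = ⅔ + (Q + Q)/9 = ⅔ + (2*Q)/9 = ⅔ + 2*Q/9)
f(U) = 6 + 2*U² (f(U) = (U² + U²) + 6 = 2*U² + 6 = 6 + 2*U²)
l(x, H) = -12 - 36*H - 4*x (l(x, H) = (-11 - 7)*((⅔ + 2*x/9) + (H + H)) = -18*((⅔ + 2*x/9) + 2*H) = -18*(⅔ + 2*H + 2*x/9) = -12 - 36*H - 4*x)
(430 + 376)*l(f(-5), -8) = (430 + 376)*(-12 - 36*(-8) - 4*(6 + 2*(-5)²)) = 806*(-12 + 288 - 4*(6 + 2*25)) = 806*(-12 + 288 - 4*(6 + 50)) = 806*(-12 + 288 - 4*56) = 806*(-12 + 288 - 224) = 806*52 = 41912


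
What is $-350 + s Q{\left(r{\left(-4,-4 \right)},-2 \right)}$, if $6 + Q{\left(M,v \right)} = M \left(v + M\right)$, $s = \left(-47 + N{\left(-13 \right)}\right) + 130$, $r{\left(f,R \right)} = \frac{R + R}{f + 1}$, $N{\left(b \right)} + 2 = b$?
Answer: $- \frac{5734}{9} \approx -637.11$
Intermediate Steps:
$N{\left(b \right)} = -2 + b$
$r{\left(f,R \right)} = \frac{2 R}{1 + f}$
$s = 68$ ($s = \left(-47 - 15\right) + 130 = -62 + 130 = 68$)
$Q{\left(M,v \right)} = -6 + M \left(M + v\right)$ ($Q{\left(M,v \right)} = -6 + M \left(v + M\right) = -6 + M \left(M + v\right)$)
$-350 + s Q{\left(r{\left(-4,-4 \right)},-2 \right)} = -350 + 68 \left(-6 + \left(2 \left(-4\right) \frac{1}{1 - 4}\right)^{2} + 2 \left(-4\right) \frac{1}{1 - 4} \left(-2\right)\right) = -350 + 68 \left(-6 + \left(2 \left(-4\right) \frac{1}{-3}\right)^{2} + 2 \left(-4\right) \frac{1}{-3} \left(-2\right)\right) = -350 + 68 \left(-6 + \left(2 \left(-4\right) \left(- \frac{1}{3}\right)\right)^{2} + 2 \left(-4\right) \left(- \frac{1}{3}\right) \left(-2\right)\right) = -350 + 68 \left(-6 + \left(\frac{8}{3}\right)^{2} + \frac{8}{3} \left(-2\right)\right) = -350 + 68 \left(-6 + \frac{64}{9} - \frac{16}{3}\right) = -350 + 68 \left(- \frac{38}{9}\right) = -350 - \frac{2584}{9} = - \frac{5734}{9}$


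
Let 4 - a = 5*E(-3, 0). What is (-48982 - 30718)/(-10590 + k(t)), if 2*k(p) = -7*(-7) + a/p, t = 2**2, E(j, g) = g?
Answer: 15940/2113 ≈ 7.5438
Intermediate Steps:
a = 4 (a = 4 - 5*0 = 4 - 1*0 = 4 + 0 = 4)
t = 4
k(p) = 49/2 + 2/p (k(p) = (-7*(-7) + 4/p)/2 = (49 + 4/p)/2 = 49/2 + 2/p)
(-48982 - 30718)/(-10590 + k(t)) = (-48982 - 30718)/(-10590 + (49/2 + 2/4)) = -79700/(-10590 + (49/2 + 2*(1/4))) = -79700/(-10590 + (49/2 + 1/2)) = -79700/(-10590 + 25) = -79700/(-10565) = -79700*(-1/10565) = 15940/2113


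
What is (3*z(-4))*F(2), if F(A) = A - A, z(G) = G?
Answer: 0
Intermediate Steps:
F(A) = 0
(3*z(-4))*F(2) = (3*(-4))*0 = -12*0 = 0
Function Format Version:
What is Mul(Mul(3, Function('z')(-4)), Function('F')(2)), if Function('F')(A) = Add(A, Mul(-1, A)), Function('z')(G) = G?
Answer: 0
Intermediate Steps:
Function('F')(A) = 0
Mul(Mul(3, Function('z')(-4)), Function('F')(2)) = Mul(Mul(3, -4), 0) = Mul(-12, 0) = 0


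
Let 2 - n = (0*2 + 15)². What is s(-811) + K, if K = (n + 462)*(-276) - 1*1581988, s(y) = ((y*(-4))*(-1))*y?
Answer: 982932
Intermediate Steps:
n = -223 (n = 2 - (0*2 + 15)² = 2 - (0 + 15)² = 2 - 1*15² = 2 - 1*225 = 2 - 225 = -223)
s(y) = 4*y² (s(y) = (-4*y*(-1))*y = (4*y)*y = 4*y²)
K = -1647952 (K = (-223 + 462)*(-276) - 1*1581988 = 239*(-276) - 1581988 = -65964 - 1581988 = -1647952)
s(-811) + K = 4*(-811)² - 1647952 = 4*657721 - 1647952 = 2630884 - 1647952 = 982932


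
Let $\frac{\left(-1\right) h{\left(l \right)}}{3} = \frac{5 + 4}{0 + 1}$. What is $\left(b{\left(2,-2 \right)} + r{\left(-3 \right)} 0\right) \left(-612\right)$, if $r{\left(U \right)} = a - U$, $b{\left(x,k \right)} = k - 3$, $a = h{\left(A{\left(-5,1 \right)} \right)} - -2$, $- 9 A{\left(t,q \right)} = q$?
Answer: $3060$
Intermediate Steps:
$A{\left(t,q \right)} = - \frac{q}{9}$
$h{\left(l \right)} = -27$ ($h{\left(l \right)} = - 3 \frac{5 + 4}{0 + 1} = - 3 \cdot \frac{9}{1} = - 3 \cdot 9 \cdot 1 = \left(-3\right) 9 = -27$)
$a = -25$ ($a = -27 - -2 = -27 + 2 = -25$)
$b{\left(x,k \right)} = -3 + k$ ($b{\left(x,k \right)} = k - 3 = -3 + k$)
$r{\left(U \right)} = -25 - U$
$\left(b{\left(2,-2 \right)} + r{\left(-3 \right)} 0\right) \left(-612\right) = \left(\left(-3 - 2\right) + \left(-25 - -3\right) 0\right) \left(-612\right) = \left(-5 + \left(-25 + 3\right) 0\right) \left(-612\right) = \left(-5 - 0\right) \left(-612\right) = \left(-5 + 0\right) \left(-612\right) = \left(-5\right) \left(-612\right) = 3060$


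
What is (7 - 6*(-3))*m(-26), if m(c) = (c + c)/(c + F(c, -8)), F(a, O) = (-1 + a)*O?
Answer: -130/19 ≈ -6.8421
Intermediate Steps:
F(a, O) = O*(-1 + a)
m(c) = 2*c/(8 - 7*c) (m(c) = (c + c)/(c - 8*(-1 + c)) = (2*c)/(c + (8 - 8*c)) = (2*c)/(8 - 7*c) = 2*c/(8 - 7*c))
(7 - 6*(-3))*m(-26) = (7 - 6*(-3))*(2*(-26)/(8 - 7*(-26))) = (7 + 18)*(2*(-26)/(8 + 182)) = 25*(2*(-26)/190) = 25*(2*(-26)*(1/190)) = 25*(-26/95) = -130/19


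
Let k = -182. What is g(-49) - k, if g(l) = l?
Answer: 133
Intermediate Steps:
g(-49) - k = -49 - 1*(-182) = -49 + 182 = 133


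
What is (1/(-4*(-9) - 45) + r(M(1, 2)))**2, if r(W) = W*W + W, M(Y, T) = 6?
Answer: 142129/81 ≈ 1754.7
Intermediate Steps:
r(W) = W + W**2 (r(W) = W**2 + W = W + W**2)
(1/(-4*(-9) - 45) + r(M(1, 2)))**2 = (1/(-4*(-9) - 45) + 6*(1 + 6))**2 = (1/(36 - 45) + 6*7)**2 = (1/(-9) + 42)**2 = (-1/9 + 42)**2 = (377/9)**2 = 142129/81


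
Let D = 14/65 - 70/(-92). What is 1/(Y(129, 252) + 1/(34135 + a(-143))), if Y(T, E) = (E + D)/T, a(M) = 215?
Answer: 220818975/433044856 ≈ 0.50992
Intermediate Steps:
D = 2919/2990 (D = 14*(1/65) - 70*(-1/92) = 14/65 + 35/46 = 2919/2990 ≈ 0.97625)
Y(T, E) = (2919/2990 + E)/T (Y(T, E) = (E + 2919/2990)/T = (2919/2990 + E)/T)
1/(Y(129, 252) + 1/(34135 + a(-143))) = 1/((2919/2990 + 252)/129 + 1/(34135 + 215)) = 1/((1/129)*(756399/2990) + 1/34350) = 1/(252133/128570 + 1/34350) = 1/(433044856/220818975) = 220818975/433044856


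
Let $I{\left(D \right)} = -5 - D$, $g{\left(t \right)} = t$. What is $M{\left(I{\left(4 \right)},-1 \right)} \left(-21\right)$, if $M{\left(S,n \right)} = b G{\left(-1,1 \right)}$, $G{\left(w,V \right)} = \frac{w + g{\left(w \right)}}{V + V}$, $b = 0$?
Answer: $0$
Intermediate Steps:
$G{\left(w,V \right)} = \frac{w}{V}$ ($G{\left(w,V \right)} = \frac{w + w}{V + V} = \frac{2 w}{2 V} = 2 w \frac{1}{2 V} = \frac{w}{V}$)
$M{\left(S,n \right)} = 0$ ($M{\left(S,n \right)} = 0 \left(- 1^{-1}\right) = 0 \left(\left(-1\right) 1\right) = 0 \left(-1\right) = 0$)
$M{\left(I{\left(4 \right)},-1 \right)} \left(-21\right) = 0 \left(-21\right) = 0$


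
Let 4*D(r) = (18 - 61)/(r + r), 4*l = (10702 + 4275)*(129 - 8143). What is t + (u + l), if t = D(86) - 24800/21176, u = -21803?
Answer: -1271755331567/42352 ≈ -3.0028e+7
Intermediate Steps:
l = -60012839/2 (l = ((10702 + 4275)*(129 - 8143))/4 = (14977*(-8014))/4 = (¼)*(-120025678) = -60012839/2 ≈ -3.0006e+7)
D(r) = -43/(8*r) (D(r) = ((18 - 61)/(r + r))/4 = (-43*1/(2*r))/4 = (-43/(2*r))/4 = -43/(8*r))
t = -52247/42352 (t = -43/8/86 - 24800/21176 = -43/8*1/86 - 24800/21176 = -1/16 - 1*3100/2647 = -1/16 - 3100/2647 = -52247/42352 ≈ -1.2336)
t + (u + l) = -52247/42352 + (-21803 - 60012839/2) = -52247/42352 - 60056445/2 = -1271755331567/42352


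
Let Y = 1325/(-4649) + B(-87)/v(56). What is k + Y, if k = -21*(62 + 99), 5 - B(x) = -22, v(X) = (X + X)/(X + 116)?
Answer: -434751143/130172 ≈ -3339.8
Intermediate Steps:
v(X) = 2*X/(116 + X) (v(X) = (2*X)/(116 + X) = 2*X/(116 + X))
B(x) = 27 (B(x) = 5 - 1*(-22) = 5 + 22 = 27)
Y = 5360389/130172 (Y = 1325/(-4649) + 27/((2*56/(116 + 56))) = 1325*(-1/4649) + 27/((2*56/172)) = -1325/4649 + 27/((2*56*(1/172))) = -1325/4649 + 27/(28/43) = -1325/4649 + 27*(43/28) = -1325/4649 + 1161/28 = 5360389/130172 ≈ 41.179)
k = -3381 (k = -21*161 = -3381)
k + Y = -3381 + 5360389/130172 = -434751143/130172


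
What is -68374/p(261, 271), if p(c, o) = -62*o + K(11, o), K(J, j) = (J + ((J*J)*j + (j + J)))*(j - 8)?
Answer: -34187/4342145 ≈ -0.0078733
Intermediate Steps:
K(J, j) = (-8 + j)*(j + 2*J + j*J**2) (K(J, j) = (J + (J**2*j + (J + j)))*(-8 + j) = (J + (j*J**2 + (J + j)))*(-8 + j) = (J + (J + j + j*J**2))*(-8 + j) = (j + 2*J + j*J**2)*(-8 + j) = (-8 + j)*(j + 2*J + j*J**2))
p(c, o) = -176 - 1016*o + 122*o**2 (p(c, o) = -62*o + (o**2 - 16*11 - 8*o + 11**2*o**2 - 8*o*11**2 + 2*11*o) = -62*o + (o**2 - 176 - 8*o + 121*o**2 - 8*o*121 + 22*o) = -62*o + (o**2 - 176 - 8*o + 121*o**2 - 968*o + 22*o) = -62*o + (-176 - 954*o + 122*o**2) = -176 - 1016*o + 122*o**2)
-68374/p(261, 271) = -68374/(-176 - 1016*271 + 122*271**2) = -68374/(-176 - 275336 + 122*73441) = -68374/(-176 - 275336 + 8959802) = -68374/8684290 = -68374*1/8684290 = -34187/4342145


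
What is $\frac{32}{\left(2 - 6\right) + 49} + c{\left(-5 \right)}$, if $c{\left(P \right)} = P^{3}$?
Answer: $- \frac{5593}{45} \approx -124.29$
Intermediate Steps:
$\frac{32}{\left(2 - 6\right) + 49} + c{\left(-5 \right)} = \frac{32}{\left(2 - 6\right) + 49} + \left(-5\right)^{3} = \frac{32}{-4 + 49} - 125 = \frac{32}{45} - 125 = - \frac{5593}{45}$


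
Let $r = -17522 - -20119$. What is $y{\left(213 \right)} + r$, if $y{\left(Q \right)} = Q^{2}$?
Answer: $47966$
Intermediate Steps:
$r = 2597$ ($r = -17522 + 20119 = 2597$)
$y{\left(213 \right)} + r = 213^{2} + 2597 = 45369 + 2597 = 47966$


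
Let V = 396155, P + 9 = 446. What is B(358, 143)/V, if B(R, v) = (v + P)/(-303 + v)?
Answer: -29/3169240 ≈ -9.1505e-6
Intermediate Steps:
P = 437 (P = -9 + 446 = 437)
B(R, v) = (437 + v)/(-303 + v) (B(R, v) = (v + 437)/(-303 + v) = (437 + v)/(-303 + v))
B(358, 143)/V = ((437 + 143)/(-303 + 143))/396155 = (580/(-160))*(1/396155) = -1/160*580*(1/396155) = -29/8*1/396155 = -29/3169240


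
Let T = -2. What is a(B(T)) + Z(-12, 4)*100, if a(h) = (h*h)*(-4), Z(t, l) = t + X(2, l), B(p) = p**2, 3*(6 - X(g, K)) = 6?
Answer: -864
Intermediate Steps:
X(g, K) = 4 (X(g, K) = 6 - 1/3*6 = 6 - 2 = 4)
Z(t, l) = 4 + t (Z(t, l) = t + 4 = 4 + t)
a(h) = -4*h**2 (a(h) = h**2*(-4) = -4*h**2)
a(B(T)) + Z(-12, 4)*100 = -4*((-2)**2)**2 + (4 - 12)*100 = -4*4**2 - 8*100 = -4*16 - 800 = -64 - 800 = -864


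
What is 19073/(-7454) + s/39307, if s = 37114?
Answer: -473054655/292994378 ≈ -1.6146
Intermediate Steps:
19073/(-7454) + s/39307 = 19073/(-7454) + 37114/39307 = 19073*(-1/7454) + 37114*(1/39307) = -19073/7454 + 37114/39307 = -473054655/292994378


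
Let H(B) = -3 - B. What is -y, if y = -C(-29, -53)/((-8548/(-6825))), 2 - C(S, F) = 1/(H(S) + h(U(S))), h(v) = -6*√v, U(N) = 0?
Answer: 26775/17096 ≈ 1.5662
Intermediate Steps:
C(S, F) = 2 - 1/(-3 - S) (C(S, F) = 2 - 1/((-3 - S) - 6*√0) = 2 - 1/((-3 - S) - 6*0) = 2 - 1/((-3 - S) + 0) = 2 - 1/(-3 - S))
y = -26775/17096 (y = -(7 + 2*(-29))/(3 - 29)/((-8548/(-6825))) = -(7 - 58)/(-26)/((-8548*(-1/6825))) = -(-1/26*(-51))/8548/6825 = -51*6825/(26*8548) = -1*26775/17096 = -26775/17096 ≈ -1.5662)
-y = -1*(-26775/17096) = 26775/17096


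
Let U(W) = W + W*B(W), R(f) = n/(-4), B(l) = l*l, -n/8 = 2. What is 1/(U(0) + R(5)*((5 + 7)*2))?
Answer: 1/96 ≈ 0.010417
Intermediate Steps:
n = -16 (n = -8*2 = -16)
B(l) = l²
R(f) = 4 (R(f) = -16/(-4) = -16*(-¼) = 4)
U(W) = W + W³ (U(W) = W + W*W² = W + W³)
1/(U(0) + R(5)*((5 + 7)*2)) = 1/((0 + 0³) + 4*((5 + 7)*2)) = 1/((0 + 0) + 4*(12*2)) = 1/(0 + 4*24) = 1/(0 + 96) = 1/96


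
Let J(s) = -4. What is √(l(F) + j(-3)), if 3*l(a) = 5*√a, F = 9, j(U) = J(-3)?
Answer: 1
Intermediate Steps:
j(U) = -4
l(a) = 5*√a/3 (l(a) = (5*√a)/3 = 5*√a/3)
√(l(F) + j(-3)) = √(5*√9/3 - 4) = √((5/3)*3 - 4) = √(5 - 4) = √1 = 1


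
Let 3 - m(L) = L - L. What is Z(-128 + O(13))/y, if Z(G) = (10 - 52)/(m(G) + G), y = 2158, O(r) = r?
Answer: 3/17264 ≈ 0.00017377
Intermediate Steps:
m(L) = 3 (m(L) = 3 - (L - L) = 3 - 1*0 = 3 + 0 = 3)
Z(G) = -42/(3 + G) (Z(G) = (10 - 52)/(3 + G) = -42/(3 + G))
Z(-128 + O(13))/y = -42/(3 + (-128 + 13))/2158 = -42/(3 - 115)*(1/2158) = -42/(-112)*(1/2158) = -42*(-1/112)*(1/2158) = (3/8)*(1/2158) = 3/17264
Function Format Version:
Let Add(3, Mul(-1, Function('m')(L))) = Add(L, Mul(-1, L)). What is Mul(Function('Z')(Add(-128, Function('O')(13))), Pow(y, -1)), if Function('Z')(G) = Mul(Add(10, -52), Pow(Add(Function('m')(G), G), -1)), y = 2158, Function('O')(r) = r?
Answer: Rational(3, 17264) ≈ 0.00017377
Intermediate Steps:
Function('m')(L) = 3 (Function('m')(L) = Add(3, Mul(-1, Add(L, Mul(-1, L)))) = Add(3, Mul(-1, 0)) = Add(3, 0) = 3)
Function('Z')(G) = Mul(-42, Pow(Add(3, G), -1)) (Function('Z')(G) = Mul(Add(10, -52), Pow(Add(3, G), -1)) = Mul(-42, Pow(Add(3, G), -1)))
Mul(Function('Z')(Add(-128, Function('O')(13))), Pow(y, -1)) = Mul(Mul(-42, Pow(Add(3, Add(-128, 13)), -1)), Pow(2158, -1)) = Mul(Mul(-42, Pow(Add(3, -115), -1)), Rational(1, 2158)) = Mul(Mul(-42, Pow(-112, -1)), Rational(1, 2158)) = Mul(Mul(-42, Rational(-1, 112)), Rational(1, 2158)) = Mul(Rational(3, 8), Rational(1, 2158)) = Rational(3, 17264)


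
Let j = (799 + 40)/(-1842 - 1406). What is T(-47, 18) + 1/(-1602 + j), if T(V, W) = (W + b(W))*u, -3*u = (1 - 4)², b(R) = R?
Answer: -562049828/5204135 ≈ -108.00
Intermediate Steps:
j = -839/3248 (j = 839/(-3248) = 839*(-1/3248) = -839/3248 ≈ -0.25831)
u = -3 (u = -(1 - 4)²/3 = -⅓*(-3)² = -⅓*9 = -3)
T(V, W) = -6*W (T(V, W) = (W + W)*(-3) = (2*W)*(-3) = -6*W)
T(-47, 18) + 1/(-1602 + j) = -6*18 + 1/(-1602 - 839/3248) = -108 + 1/(-5204135/3248) = -108 - 3248/5204135 = -562049828/5204135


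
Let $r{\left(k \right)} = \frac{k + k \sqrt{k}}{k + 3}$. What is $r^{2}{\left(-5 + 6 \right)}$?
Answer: $\frac{1}{4} \approx 0.25$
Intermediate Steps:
$r{\left(k \right)} = \frac{k + k^{\frac{3}{2}}}{3 + k}$
$r^{2}{\left(-5 + 6 \right)} = \left(\frac{\left(-5 + 6\right) + \left(-5 + 6\right)^{\frac{3}{2}}}{3 + \left(-5 + 6\right)}\right)^{2} = \left(\frac{1 + 1^{\frac{3}{2}}}{3 + 1}\right)^{2} = \left(\frac{1 + 1}{4}\right)^{2} = \left(\frac{1}{4} \cdot 2\right)^{2} = \left(\frac{1}{2}\right)^{2} = \frac{1}{4}$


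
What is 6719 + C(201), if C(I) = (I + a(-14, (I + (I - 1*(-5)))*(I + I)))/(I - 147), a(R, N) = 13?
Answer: 181520/27 ≈ 6723.0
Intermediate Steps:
C(I) = (13 + I)/(-147 + I) (C(I) = (I + 13)/(I - 147) = (13 + I)/(-147 + I))
6719 + C(201) = 6719 + (13 + 201)/(-147 + 201) = 6719 + 214/54 = 6719 + (1/54)*214 = 6719 + 107/27 = 181520/27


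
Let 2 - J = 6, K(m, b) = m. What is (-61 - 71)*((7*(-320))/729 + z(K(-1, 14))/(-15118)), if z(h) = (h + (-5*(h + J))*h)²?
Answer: 755856728/1836837 ≈ 411.50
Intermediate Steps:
J = -4 (J = 2 - 1*6 = 2 - 6 = -4)
z(h) = (h + h*(20 - 5*h))² (z(h) = (h + (-5*(h - 4))*h)² = (h + (-5*(-4 + h))*h)² = (h + (20 - 5*h)*h)² = (h + h*(20 - 5*h))²)
(-61 - 71)*((7*(-320))/729 + z(K(-1, 14))/(-15118)) = (-61 - 71)*((7*(-320))/729 + ((-1)²*(-21 + 5*(-1))²)/(-15118)) = -132*(-2240*1/729 + (1*(-21 - 5)²)*(-1/15118)) = -132*(-2240/729 + (1*(-26)²)*(-1/15118)) = -132*(-2240/729 + (1*676)*(-1/15118)) = -132*(-2240/729 + 676*(-1/15118)) = -132*(-2240/729 - 338/7559) = -132*(-17178562/5510511) = 755856728/1836837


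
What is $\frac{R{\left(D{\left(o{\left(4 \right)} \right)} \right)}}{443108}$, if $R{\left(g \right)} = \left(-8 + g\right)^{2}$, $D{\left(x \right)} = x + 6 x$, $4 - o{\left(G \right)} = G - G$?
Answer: $\frac{100}{110777} \approx 0.00090271$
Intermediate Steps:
$o{\left(G \right)} = 4$ ($o{\left(G \right)} = 4 - \left(G - G\right) = 4 - 0 = 4 + 0 = 4$)
$D{\left(x \right)} = 7 x$
$\frac{R{\left(D{\left(o{\left(4 \right)} \right)} \right)}}{443108} = \frac{\left(-8 + 7 \cdot 4\right)^{2}}{443108} = \left(-8 + 28\right)^{2} \cdot \frac{1}{443108} = 20^{2} \cdot \frac{1}{443108} = 400 \cdot \frac{1}{443108} = \frac{100}{110777}$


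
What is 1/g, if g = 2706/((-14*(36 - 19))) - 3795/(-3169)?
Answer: -377111/3836052 ≈ -0.098307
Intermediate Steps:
g = -3836052/377111 (g = 2706/((-14*17)) - 3795*(-1/3169) = 2706/(-238) + 3795/3169 = 2706*(-1/238) + 3795/3169 = -1353/119 + 3795/3169 = -3836052/377111 ≈ -10.172)
1/g = 1/(-3836052/377111) = -377111/3836052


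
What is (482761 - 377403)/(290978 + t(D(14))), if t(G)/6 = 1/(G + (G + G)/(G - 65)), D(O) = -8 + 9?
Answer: 1633049/4510255 ≈ 0.36207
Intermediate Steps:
D(O) = 1
t(G) = 6/(G + 2*G/(-65 + G)) (t(G) = 6/(G + (G + G)/(G - 65)) = 6/(G + (2*G)/(-65 + G)) = 6/(G + 2*G/(-65 + G)))
(482761 - 377403)/(290978 + t(D(14))) = (482761 - 377403)/(290978 + 6*(-65 + 1)/(1*(-63 + 1))) = 105358/(290978 + 6*1*(-64)/(-62)) = 105358/(290978 + 6*1*(-1/62)*(-64)) = 105358/(290978 + 192/31) = 105358/(9020510/31) = 105358*(31/9020510) = 1633049/4510255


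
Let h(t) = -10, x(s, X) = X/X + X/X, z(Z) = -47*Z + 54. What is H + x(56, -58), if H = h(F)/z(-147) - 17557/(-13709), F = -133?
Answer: 313023835/95455767 ≈ 3.2793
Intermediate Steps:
z(Z) = 54 - 47*Z
x(s, X) = 2 (x(s, X) = 1 + 1 = 2)
H = 122112301/95455767 (H = -10/(54 - 47*(-147)) - 17557/(-13709) = -10/(54 + 6909) - 17557*(-1/13709) = -10/6963 + 17557/13709 = 122112301/95455767 ≈ 1.2793)
H + x(56, -58) = 122112301/95455767 + 2 = 313023835/95455767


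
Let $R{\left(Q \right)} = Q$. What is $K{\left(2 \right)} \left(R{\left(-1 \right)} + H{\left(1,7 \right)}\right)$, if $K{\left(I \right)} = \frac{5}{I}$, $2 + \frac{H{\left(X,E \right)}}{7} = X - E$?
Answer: $- \frac{285}{2} \approx -142.5$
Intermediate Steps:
$H{\left(X,E \right)} = -14 - 7 E + 7 X$ ($H{\left(X,E \right)} = -14 + 7 \left(X - E\right) = -14 - \left(- 7 X + 7 E\right) = -14 - 7 E + 7 X$)
$K{\left(2 \right)} \left(R{\left(-1 \right)} + H{\left(1,7 \right)}\right) = \frac{5}{2} \left(-1 - 56\right) = 5 \cdot \frac{1}{2} \left(-1 - 56\right) = \frac{5 \left(-1 - 56\right)}{2} = \frac{5}{2} \left(-57\right) = - \frac{285}{2}$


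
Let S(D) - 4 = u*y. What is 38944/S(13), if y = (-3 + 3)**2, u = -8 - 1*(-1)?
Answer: 9736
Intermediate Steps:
u = -7 (u = -8 + 1 = -7)
y = 0 (y = 0**2 = 0)
S(D) = 4 (S(D) = 4 - 7*0 = 4 + 0 = 4)
38944/S(13) = 38944/4 = 38944*(1/4) = 9736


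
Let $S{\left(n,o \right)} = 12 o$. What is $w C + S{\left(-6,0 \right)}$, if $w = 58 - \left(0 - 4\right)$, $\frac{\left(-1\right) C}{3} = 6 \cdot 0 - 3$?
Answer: $558$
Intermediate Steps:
$C = 9$ ($C = - 3 \left(6 \cdot 0 - 3\right) = - 3 \left(0 - 3\right) = \left(-3\right) \left(-3\right) = 9$)
$w = 62$ ($w = 58 - -4 = 58 + 4 = 62$)
$w C + S{\left(-6,0 \right)} = 62 \cdot 9 + 12 \cdot 0 = 558 + 0 = 558$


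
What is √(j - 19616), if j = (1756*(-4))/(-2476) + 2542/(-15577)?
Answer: I*√1823476592156568122/9642163 ≈ 140.05*I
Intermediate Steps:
j = 25779714/9642163 (j = -7024*(-1/2476) + 2542*(-1/15577) = 1756/619 - 2542/15577 = 25779714/9642163 ≈ 2.6736)
√(j - 19616) = √(25779714/9642163 - 19616) = √(-189114889694/9642163) = I*√1823476592156568122/9642163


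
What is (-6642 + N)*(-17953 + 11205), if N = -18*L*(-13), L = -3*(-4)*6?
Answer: -68870088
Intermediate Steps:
L = 72 (L = 12*6 = 72)
N = 16848 (N = -18*72*(-13) = -1296*(-13) = 16848)
(-6642 + N)*(-17953 + 11205) = (-6642 + 16848)*(-17953 + 11205) = 10206*(-6748) = -68870088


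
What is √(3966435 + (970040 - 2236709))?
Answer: 3*√299974 ≈ 1643.1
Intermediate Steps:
√(3966435 + (970040 - 2236709)) = √(3966435 - 1266669) = √2699766 = 3*√299974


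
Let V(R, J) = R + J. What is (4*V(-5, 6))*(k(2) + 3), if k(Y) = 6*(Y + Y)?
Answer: 108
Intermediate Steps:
k(Y) = 12*Y (k(Y) = 6*(2*Y) = 12*Y)
V(R, J) = J + R
(4*V(-5, 6))*(k(2) + 3) = (4*(6 - 5))*(12*2 + 3) = (4*1)*(24 + 3) = 4*27 = 108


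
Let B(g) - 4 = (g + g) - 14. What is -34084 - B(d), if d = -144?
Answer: -33786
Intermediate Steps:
B(g) = -10 + 2*g (B(g) = 4 + ((g + g) - 14) = 4 + (2*g - 14) = 4 + (-14 + 2*g) = -10 + 2*g)
-34084 - B(d) = -34084 - (-10 + 2*(-144)) = -34084 - (-10 - 288) = -34084 - 1*(-298) = -34084 + 298 = -33786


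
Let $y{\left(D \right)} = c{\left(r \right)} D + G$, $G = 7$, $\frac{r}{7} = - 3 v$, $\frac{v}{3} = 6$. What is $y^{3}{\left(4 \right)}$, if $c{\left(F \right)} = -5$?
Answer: $-2197$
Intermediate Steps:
$v = 18$ ($v = 3 \cdot 6 = 18$)
$r = -378$ ($r = 7 \left(\left(-3\right) 18\right) = 7 \left(-54\right) = -378$)
$y{\left(D \right)} = 7 - 5 D$ ($y{\left(D \right)} = - 5 D + 7 = 7 - 5 D$)
$y^{3}{\left(4 \right)} = \left(7 - 20\right)^{3} = \left(-13\right)^{3} = -2197$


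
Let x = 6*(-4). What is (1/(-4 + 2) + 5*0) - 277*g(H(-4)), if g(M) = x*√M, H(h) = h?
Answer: -½ + 13296*I ≈ -0.5 + 13296.0*I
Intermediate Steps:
x = -24
g(M) = -24*√M
(1/(-4 + 2) + 5*0) - 277*g(H(-4)) = (1/(-4 + 2) + 5*0) - (-6648)*√(-4) = (1/(-2) + 0) - (-6648)*2*I = (-½ + 0) - (-13296)*I = -½ + 13296*I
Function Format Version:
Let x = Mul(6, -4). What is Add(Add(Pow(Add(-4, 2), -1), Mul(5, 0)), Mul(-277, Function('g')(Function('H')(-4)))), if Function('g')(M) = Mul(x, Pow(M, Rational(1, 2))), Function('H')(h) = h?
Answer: Add(Rational(-1, 2), Mul(13296, I)) ≈ Add(-0.50000, Mul(13296., I))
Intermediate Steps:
x = -24
Function('g')(M) = Mul(-24, Pow(M, Rational(1, 2)))
Add(Add(Pow(Add(-4, 2), -1), Mul(5, 0)), Mul(-277, Function('g')(Function('H')(-4)))) = Add(Add(Pow(Add(-4, 2), -1), Mul(5, 0)), Mul(-277, Mul(-24, Pow(-4, Rational(1, 2))))) = Add(Add(Pow(-2, -1), 0), Mul(-277, Mul(-24, Mul(2, I)))) = Add(Add(Rational(-1, 2), 0), Mul(-277, Mul(-48, I))) = Add(Rational(-1, 2), Mul(13296, I))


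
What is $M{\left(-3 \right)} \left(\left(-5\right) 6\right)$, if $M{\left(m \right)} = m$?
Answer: $90$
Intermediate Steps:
$M{\left(-3 \right)} \left(\left(-5\right) 6\right) = - 3 \left(\left(-5\right) 6\right) = \left(-3\right) \left(-30\right) = 90$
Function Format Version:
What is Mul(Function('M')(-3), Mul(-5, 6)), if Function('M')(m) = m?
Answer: 90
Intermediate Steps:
Mul(Function('M')(-3), Mul(-5, 6)) = Mul(-3, Mul(-5, 6)) = Mul(-3, -30) = 90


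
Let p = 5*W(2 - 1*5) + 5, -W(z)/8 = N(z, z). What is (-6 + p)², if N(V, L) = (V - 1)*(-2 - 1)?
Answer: 231361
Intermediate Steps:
N(V, L) = 3 - 3*V (N(V, L) = (-1 + V)*(-3) = 3 - 3*V)
W(z) = -24 + 24*z (W(z) = -8*(3 - 3*z) = -24 + 24*z)
p = -475 (p = 5*(-24 + 24*(2 - 1*5)) + 5 = 5*(-24 + 24*(2 - 5)) + 5 = 5*(-24 + 24*(-3)) + 5 = 5*(-24 - 72) + 5 = 5*(-96) + 5 = -480 + 5 = -475)
(-6 + p)² = (-6 - 475)² = (-481)² = 231361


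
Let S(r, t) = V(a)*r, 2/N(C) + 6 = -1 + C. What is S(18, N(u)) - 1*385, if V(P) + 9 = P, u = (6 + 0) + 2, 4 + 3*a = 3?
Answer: -553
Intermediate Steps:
a = -⅓ (a = -4/3 + (⅓)*3 = -4/3 + 1 = -⅓ ≈ -0.33333)
u = 8 (u = 6 + 2 = 8)
N(C) = 2/(-7 + C) (N(C) = 2/(-6 + (-1 + C)) = 2/(-7 + C))
V(P) = -9 + P
S(r, t) = -28*r/3 (S(r, t) = (-9 - ⅓)*r = -28*r/3)
S(18, N(u)) - 1*385 = -28/3*18 - 1*385 = -168 - 385 = -553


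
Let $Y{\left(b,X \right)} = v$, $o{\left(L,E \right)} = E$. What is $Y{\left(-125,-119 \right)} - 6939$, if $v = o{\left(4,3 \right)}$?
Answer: $-6936$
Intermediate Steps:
$v = 3$
$Y{\left(b,X \right)} = 3$
$Y{\left(-125,-119 \right)} - 6939 = 3 - 6939 = -6936$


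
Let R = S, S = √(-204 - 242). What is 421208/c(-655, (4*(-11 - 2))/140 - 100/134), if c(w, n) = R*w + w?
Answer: -421208/292785 + 421208*I*√446/292785 ≈ -1.4386 + 30.382*I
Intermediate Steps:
S = I*√446 (S = √(-446) = I*√446 ≈ 21.119*I)
R = I*√446 ≈ 21.119*I
c(w, n) = w + I*w*√446 (c(w, n) = (I*√446)*w + w = I*w*√446 + w = w + I*w*√446)
421208/c(-655, (4*(-11 - 2))/140 - 100/134) = 421208/((-655*(1 + I*√446))) = 421208/(-655 - 655*I*√446)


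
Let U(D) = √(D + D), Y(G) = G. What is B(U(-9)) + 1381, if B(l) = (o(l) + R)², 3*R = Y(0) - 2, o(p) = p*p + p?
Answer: 15403/9 - 112*I*√2 ≈ 1711.4 - 158.39*I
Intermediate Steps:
o(p) = p + p² (o(p) = p² + p = p + p²)
R = -⅔ (R = (0 - 2)/3 = (⅓)*(-2) = -⅔ ≈ -0.66667)
U(D) = √2*√D (U(D) = √(2*D) = √2*√D)
B(l) = (-⅔ + l*(1 + l))² (B(l) = (l*(1 + l) - ⅔)² = (-⅔ + l*(1 + l))²)
B(U(-9)) + 1381 = (-2 + 3*(√2*√(-9))*(1 + √2*√(-9)))²/9 + 1381 = (-2 + 3*(√2*(3*I))*(1 + √2*(3*I)))²/9 + 1381 = (-2 + 3*(3*I*√2)*(1 + 3*I*√2))²/9 + 1381 = (-2 + 9*I*√2*(1 + 3*I*√2))²/9 + 1381 = 1381 + (-2 + 9*I*√2*(1 + 3*I*√2))²/9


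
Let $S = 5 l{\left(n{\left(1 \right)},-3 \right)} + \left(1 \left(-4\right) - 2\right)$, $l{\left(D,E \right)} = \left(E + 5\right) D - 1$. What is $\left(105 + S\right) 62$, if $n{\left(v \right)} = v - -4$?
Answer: $8928$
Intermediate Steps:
$n{\left(v \right)} = 4 + v$ ($n{\left(v \right)} = v + 4 = 4 + v$)
$l{\left(D,E \right)} = -1 + D \left(5 + E\right)$ ($l{\left(D,E \right)} = \left(5 + E\right) D - 1 = D \left(5 + E\right) - 1 = -1 + D \left(5 + E\right)$)
$S = 39$ ($S = 5 \left(-1 + 5 \left(4 + 1\right) + \left(4 + 1\right) \left(-3\right)\right) + \left(1 \left(-4\right) - 2\right) = 5 \left(-1 + 5 \cdot 5 + 5 \left(-3\right)\right) - 6 = 5 \left(-1 + 25 - 15\right) - 6 = 5 \cdot 9 - 6 = 45 - 6 = 39$)
$\left(105 + S\right) 62 = \left(105 + 39\right) 62 = 144 \cdot 62 = 8928$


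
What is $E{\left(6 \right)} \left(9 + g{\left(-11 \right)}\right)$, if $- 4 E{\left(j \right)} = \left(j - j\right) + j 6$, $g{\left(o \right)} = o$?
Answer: $18$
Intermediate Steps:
$E{\left(j \right)} = - \frac{3 j}{2}$ ($E{\left(j \right)} = - \frac{\left(j - j\right) + j 6}{4} = - \frac{0 + 6 j}{4} = - \frac{6 j}{4} = - \frac{3 j}{2}$)
$E{\left(6 \right)} \left(9 + g{\left(-11 \right)}\right) = \left(- \frac{3}{2}\right) 6 \left(9 - 11\right) = \left(-9\right) \left(-2\right) = 18$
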